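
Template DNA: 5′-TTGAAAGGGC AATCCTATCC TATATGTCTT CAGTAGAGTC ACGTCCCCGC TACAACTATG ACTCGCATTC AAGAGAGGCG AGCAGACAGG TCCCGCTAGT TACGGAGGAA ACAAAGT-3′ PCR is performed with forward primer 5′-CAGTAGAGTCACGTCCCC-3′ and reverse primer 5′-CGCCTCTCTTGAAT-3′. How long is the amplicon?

50 bp

Scanning the template, CAGTAGAGTCACGTCCCC occurs at positions 31–48; this primer anneals to the bottom strand there with its 3' end pointing downstream.
Taking the reverse complement of CGCCTCTCTTGAAT gives ATTCAAGAGAGGCG, found at positions 67–80 on the template; the primer anneals here to the top strand with its 3' end pointing upstream.
The product runs from position 31 to position 80, so its length is 80 − 31 + 1 = 50 bp.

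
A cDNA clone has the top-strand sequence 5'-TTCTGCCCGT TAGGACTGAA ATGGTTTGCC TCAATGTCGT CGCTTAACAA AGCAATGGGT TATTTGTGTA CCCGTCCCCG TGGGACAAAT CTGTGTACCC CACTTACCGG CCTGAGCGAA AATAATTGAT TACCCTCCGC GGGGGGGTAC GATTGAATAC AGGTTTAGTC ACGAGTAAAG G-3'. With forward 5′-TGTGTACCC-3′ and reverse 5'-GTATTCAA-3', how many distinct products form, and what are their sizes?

The forward primer TGTGTACCC matches the top strand at positions 65–73, 92–100.
The reverse primer's reverse complement is TTGAATAC, matching at positions 153–160.
Each forward site pairs with the reverse site to give a product ending at position 160: sizes 96, 69 bp.

Two products: 96 bp, 69 bp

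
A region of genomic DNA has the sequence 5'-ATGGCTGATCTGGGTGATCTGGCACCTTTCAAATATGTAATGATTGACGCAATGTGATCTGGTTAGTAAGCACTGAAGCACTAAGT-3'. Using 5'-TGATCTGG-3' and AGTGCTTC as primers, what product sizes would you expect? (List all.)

77 bp, 68 bp, 28 bp

The forward primer TGATCTGG matches the top strand at positions 6–13, 15–22, 55–62.
The reverse primer's reverse complement is GAAGCACT, matching at positions 75–82.
Each forward site pairs with the reverse site to give a product ending at position 82: sizes 77, 68, 28 bp.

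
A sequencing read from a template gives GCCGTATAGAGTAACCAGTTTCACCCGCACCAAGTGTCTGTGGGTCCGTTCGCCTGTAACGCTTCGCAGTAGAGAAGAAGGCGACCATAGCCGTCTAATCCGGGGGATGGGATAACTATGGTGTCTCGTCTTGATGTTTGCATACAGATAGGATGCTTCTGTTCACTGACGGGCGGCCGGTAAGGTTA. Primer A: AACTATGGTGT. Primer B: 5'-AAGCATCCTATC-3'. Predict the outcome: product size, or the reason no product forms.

Yes — a 45 bp product.

Primer A (AACTATGGTGT) matches the top strand at positions 114–124; it acts as a forward primer.
Primer B's reverse complement is GATAGGATGCTT, matching the top strand at positions 147–158; it acts as a reverse primer.
The 3' ends face each other across positions 114–158, giving a 45 bp product.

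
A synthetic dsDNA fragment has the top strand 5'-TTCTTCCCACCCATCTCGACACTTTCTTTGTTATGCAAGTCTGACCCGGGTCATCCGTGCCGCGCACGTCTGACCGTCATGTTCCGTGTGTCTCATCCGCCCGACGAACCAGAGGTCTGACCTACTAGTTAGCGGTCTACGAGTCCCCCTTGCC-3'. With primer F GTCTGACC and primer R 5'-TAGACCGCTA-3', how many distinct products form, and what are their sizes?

The forward primer GTCTGACC matches the top strand at positions 39–46, 68–75, 115–122.
The reverse primer's reverse complement is TAGCGGTCTA, matching at positions 130–139.
Each forward site pairs with the reverse site to give a product ending at position 139: sizes 101, 72, 25 bp.

Three products: 101 bp, 72 bp, 25 bp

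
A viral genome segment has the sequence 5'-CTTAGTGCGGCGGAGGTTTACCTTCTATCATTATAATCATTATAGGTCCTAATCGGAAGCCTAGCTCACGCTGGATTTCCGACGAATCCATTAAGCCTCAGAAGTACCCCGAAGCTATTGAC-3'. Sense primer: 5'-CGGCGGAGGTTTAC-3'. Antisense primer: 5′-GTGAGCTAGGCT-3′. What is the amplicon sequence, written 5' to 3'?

5'-CGGCGGAGGTTTACCTTCTATCATTATAATCATTATAGGTCCTAATCGGAAGCCTAGCTCAC-3'

The forward primer matches the template at positions 8–21.
Reverse complement of the reverse primer: AGCCTAGCTCAC. This occurs on the top strand at positions 58–69.
The product is the template from position 8 through 69 (62 bp).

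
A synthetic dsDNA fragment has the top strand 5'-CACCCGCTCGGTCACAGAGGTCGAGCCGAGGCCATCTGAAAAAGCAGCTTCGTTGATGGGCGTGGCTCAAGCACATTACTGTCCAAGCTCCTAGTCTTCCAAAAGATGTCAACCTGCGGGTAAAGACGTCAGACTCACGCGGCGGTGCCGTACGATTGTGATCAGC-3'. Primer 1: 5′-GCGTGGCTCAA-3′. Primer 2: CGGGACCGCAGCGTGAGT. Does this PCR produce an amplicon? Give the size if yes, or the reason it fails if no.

No product — primer 2 has no binding site in the template.

Primer 2 (CGGGACCGCAGCGTGAGT) does not match the top strand, and its reverse complement ACTCACGCTGCGGTCCCG does not match either.
With no annealing site for primer 2, no amplification occurs.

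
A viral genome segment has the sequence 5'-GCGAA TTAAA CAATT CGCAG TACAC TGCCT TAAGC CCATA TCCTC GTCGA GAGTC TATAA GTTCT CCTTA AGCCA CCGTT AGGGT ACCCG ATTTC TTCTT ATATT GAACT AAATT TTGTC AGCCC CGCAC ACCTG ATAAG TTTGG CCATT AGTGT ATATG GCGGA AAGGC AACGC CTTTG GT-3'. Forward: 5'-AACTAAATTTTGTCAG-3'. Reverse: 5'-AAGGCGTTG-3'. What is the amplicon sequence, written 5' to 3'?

The forward primer matches the template at positions 107–122.
Taking the reverse complement of AAGGCGTTG gives CAACGCCTT, found at positions 170–178 on the template; the primer anneals here to the top strand with its 3' end pointing upstream.
The product is the template from position 107 through 178 (72 bp).

5'-AACTAAATTTTGTCAGCCCCGCACACCTGATAAGTTTGGCCATTAGTGTATATGGCGGAAAGGCAACGCCTT-3'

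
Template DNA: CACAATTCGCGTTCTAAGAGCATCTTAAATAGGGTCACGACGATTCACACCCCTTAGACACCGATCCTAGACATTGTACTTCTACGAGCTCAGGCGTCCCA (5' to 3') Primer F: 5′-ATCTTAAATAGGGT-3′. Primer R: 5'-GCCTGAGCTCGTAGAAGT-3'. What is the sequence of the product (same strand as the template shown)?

Scanning the template, ATCTTAAATAGGGT occurs at positions 22–35; this primer anneals to the bottom strand there with its 3' end pointing downstream.
Reverse complement of the reverse primer: ACTTCTACGAGCTCAGGC. This occurs on the top strand at positions 78–95.
The product is the template from position 22 through 95 (74 bp).

5'-ATCTTAAATAGGGTCACGACGATTCACACCCCTTAGACACCGATCCTAGACATTGTACTTCTACGAGCTCAGGC-3'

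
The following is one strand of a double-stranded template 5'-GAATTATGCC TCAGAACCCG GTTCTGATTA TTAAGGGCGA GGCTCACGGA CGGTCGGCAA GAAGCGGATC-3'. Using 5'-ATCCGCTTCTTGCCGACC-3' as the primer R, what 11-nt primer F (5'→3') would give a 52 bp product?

The reverse primer's reverse complement GGTCGGCAAGAAGCGGAT matches the template at positions 52–69, so the product ends at position 69.
A 52 bp product then starts at position 69 − 52 + 1 = 18.
The forward primer is identical to the top strand there: CCGGTTCTGAT.

5'-CCGGTTCTGAT-3'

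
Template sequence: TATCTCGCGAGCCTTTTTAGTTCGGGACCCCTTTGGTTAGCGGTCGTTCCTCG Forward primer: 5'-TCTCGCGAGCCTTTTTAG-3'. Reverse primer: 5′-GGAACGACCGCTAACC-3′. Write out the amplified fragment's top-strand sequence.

The forward primer matches the template at positions 3–20.
The reverse primer's reverse complement is GGTTAGCGGTCGTTCC, which matches the template at positions 35–50.
The product is the template from position 3 through 50 (48 bp).

5'-TCTCGCGAGCCTTTTTAGTTCGGGACCCCTTTGGTTAGCGGTCGTTCC-3'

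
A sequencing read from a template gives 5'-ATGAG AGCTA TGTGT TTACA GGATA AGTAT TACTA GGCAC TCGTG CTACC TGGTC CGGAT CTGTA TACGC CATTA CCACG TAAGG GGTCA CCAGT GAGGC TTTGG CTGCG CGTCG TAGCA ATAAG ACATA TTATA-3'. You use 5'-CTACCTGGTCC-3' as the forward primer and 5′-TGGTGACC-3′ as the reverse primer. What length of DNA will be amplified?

48 bp

Forward primer CTACCTGGTCC is found on the top strand at positions 46–56.
Taking the reverse complement of TGGTGACC gives GGTCACCA, found at positions 86–93 on the template; the primer anneals here to the top strand with its 3' end pointing upstream.
Product length = (reverse-primer end) − (forward-primer start) + 1 = 93 − 46 + 1 = 48 bp.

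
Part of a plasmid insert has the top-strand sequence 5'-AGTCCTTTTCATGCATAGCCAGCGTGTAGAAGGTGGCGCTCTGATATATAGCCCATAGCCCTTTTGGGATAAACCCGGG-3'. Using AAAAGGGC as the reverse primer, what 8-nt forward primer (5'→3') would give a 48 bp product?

5'-GCCAGCGT-3'

The reverse primer's reverse complement GCCCTTTT matches the template at positions 58–65, so the product ends at position 65.
A 48 bp product then starts at position 65 − 48 + 1 = 18.
The forward primer is identical to the top strand there: GCCAGCGT.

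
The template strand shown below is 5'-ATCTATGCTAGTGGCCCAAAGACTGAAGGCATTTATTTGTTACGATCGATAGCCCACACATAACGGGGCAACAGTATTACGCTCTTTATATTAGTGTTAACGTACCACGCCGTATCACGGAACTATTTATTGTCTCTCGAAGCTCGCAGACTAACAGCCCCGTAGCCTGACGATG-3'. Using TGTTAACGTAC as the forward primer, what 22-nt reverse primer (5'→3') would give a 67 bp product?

5'-GGGGCTGTTAGTCTGCGAGCTT-3'

The forward primer binds at positions 95–105, so a 67 bp product ends at position 95 + 67 − 1 = 161.
The reverse primer anneals to the top strand over positions 140–161, i.e. to AAGCTCGCAGACTAACAGCCCC.
Its sequence written 5'→3' is the reverse complement: GGGGCTGTTAGTCTGCGAGCTT.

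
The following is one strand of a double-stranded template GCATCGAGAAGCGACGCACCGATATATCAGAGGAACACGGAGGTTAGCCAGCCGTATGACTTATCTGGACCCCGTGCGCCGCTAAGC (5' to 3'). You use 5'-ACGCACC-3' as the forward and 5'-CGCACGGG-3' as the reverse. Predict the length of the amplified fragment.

65 bp

Forward primer ACGCACC is found on the top strand at positions 14–20.
The reverse primer's reverse complement is CCCGTGCG, which matches the template at positions 71–78.
The product runs from position 14 to position 78, so its length is 78 − 14 + 1 = 65 bp.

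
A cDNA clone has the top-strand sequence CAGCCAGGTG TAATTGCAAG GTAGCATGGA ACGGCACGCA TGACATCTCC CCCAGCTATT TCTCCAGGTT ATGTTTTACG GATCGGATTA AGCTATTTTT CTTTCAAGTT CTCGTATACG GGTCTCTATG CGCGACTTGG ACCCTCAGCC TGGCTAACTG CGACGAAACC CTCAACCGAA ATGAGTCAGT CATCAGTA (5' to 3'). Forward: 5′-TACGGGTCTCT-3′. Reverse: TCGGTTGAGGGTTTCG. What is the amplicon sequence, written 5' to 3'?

5'-TACGGGTCTCTATGCGCGACTTGGACCCTCAGCCTGGCTAACTGCGACGAAACCCTCAACCGA-3'

Scanning the template, TACGGGTCTCT occurs at positions 117–127; this primer anneals to the bottom strand there with its 3' end pointing downstream.
The reverse primer's reverse complement is CGAAACCCTCAACCGA, which matches the template at positions 164–179.
The product is the template from position 117 through 179 (63 bp).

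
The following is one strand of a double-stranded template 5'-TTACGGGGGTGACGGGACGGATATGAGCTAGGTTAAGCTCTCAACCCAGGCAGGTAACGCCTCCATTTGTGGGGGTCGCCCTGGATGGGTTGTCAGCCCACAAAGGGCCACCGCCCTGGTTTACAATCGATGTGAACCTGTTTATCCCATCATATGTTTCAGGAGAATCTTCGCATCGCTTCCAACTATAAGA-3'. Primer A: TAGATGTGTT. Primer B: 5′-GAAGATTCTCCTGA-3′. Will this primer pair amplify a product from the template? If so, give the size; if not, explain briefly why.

No product — primer A has no binding site in the template.

Primer A (TAGATGTGTT) does not match the top strand, and its reverse complement AACACATCTA does not match either.
With no annealing site for primer A, no amplification occurs.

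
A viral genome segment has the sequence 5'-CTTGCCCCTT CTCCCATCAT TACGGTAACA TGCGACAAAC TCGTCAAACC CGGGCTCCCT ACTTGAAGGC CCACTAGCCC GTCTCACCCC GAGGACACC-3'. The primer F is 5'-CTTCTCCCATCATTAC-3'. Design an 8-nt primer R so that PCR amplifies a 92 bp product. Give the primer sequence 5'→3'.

The forward primer binds at positions 8–23, so a 92 bp product ends at position 8 + 92 − 1 = 99.
The reverse primer anneals to the top strand over positions 92–99, i.e. to AGGACACC.
Its sequence written 5'→3' is the reverse complement: GGTGTCCT.

5'-GGTGTCCT-3'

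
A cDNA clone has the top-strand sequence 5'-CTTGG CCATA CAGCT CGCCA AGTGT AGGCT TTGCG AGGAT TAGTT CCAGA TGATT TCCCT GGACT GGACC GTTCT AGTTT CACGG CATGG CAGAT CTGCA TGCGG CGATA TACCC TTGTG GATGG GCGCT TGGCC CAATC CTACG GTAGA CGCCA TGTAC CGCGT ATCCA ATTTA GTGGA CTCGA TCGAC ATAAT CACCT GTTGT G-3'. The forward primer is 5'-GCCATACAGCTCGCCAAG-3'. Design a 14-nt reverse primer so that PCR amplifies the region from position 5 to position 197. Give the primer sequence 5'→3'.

The product's 3' end on the top strand is position 197.
The reverse primer anneals to the top strand over positions 184–197, i.e. to GATCGACATAATCA.
Its sequence written 5'→3' is the reverse complement: TGATTATGTCGATC.

5'-TGATTATGTCGATC-3'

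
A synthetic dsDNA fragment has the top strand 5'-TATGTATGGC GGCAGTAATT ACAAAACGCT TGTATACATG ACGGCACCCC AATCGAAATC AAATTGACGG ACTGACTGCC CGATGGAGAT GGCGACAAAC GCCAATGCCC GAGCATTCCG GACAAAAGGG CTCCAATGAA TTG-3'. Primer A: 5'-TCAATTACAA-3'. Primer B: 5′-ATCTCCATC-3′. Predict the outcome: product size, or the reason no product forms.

No product — primer A has no binding site in the template.

Primer A (TCAATTACAA) does not match the top strand, and its reverse complement TTGTAATTGA does not match either.
With no annealing site for primer A, no amplification occurs.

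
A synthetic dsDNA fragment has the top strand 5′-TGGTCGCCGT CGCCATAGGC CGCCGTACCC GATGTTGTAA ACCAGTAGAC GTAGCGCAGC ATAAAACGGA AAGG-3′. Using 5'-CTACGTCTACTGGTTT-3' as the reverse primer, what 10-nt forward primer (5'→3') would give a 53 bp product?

The reverse primer's reverse complement AAACCAGTAGACGTAG matches the template at positions 39–54, so the product ends at position 54.
A 53 bp product then starts at position 54 − 53 + 1 = 2.
The forward primer is identical to the top strand there: GGTCGCCGTC.

5'-GGTCGCCGTC-3'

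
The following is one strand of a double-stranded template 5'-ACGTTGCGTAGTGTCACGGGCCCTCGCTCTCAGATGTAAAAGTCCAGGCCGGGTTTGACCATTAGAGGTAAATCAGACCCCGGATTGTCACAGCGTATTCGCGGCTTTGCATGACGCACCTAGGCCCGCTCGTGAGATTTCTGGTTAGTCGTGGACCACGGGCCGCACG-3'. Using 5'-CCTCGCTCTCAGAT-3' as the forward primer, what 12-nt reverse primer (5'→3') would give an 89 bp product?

5'-GCAAAGCCGCGA-3'

The forward primer binds at positions 22–35, so an 89 bp product ends at position 22 + 89 − 1 = 110.
The reverse primer anneals to the top strand over positions 99–110, i.e. to TCGCGGCTTTGC.
Its sequence written 5'→3' is the reverse complement: GCAAAGCCGCGA.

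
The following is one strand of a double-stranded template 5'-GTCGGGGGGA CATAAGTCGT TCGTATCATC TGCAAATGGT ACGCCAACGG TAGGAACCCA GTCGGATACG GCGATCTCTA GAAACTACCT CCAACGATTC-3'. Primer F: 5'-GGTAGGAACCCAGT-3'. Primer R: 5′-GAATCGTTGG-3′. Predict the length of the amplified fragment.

The forward primer matches the template at positions 49–62.
Taking the reverse complement of GAATCGTTGG gives CCAACGATTC, found at positions 91–100 on the template; the primer anneals here to the top strand with its 3' end pointing upstream.
The product runs from position 49 to position 100, so its length is 100 − 49 + 1 = 52 bp.

52 bp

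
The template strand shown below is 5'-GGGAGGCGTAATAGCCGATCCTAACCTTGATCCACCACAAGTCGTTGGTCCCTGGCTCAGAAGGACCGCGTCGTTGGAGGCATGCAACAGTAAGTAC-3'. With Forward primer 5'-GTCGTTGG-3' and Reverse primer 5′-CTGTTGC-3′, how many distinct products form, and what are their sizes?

Two products: 50 bp, 21 bp

The forward primer GTCGTTGG matches the top strand at positions 41–48, 70–77.
The reverse primer's reverse complement is GCAACAG, matching at positions 84–90.
Each forward site pairs with the reverse site to give a product ending at position 90: sizes 50, 21 bp.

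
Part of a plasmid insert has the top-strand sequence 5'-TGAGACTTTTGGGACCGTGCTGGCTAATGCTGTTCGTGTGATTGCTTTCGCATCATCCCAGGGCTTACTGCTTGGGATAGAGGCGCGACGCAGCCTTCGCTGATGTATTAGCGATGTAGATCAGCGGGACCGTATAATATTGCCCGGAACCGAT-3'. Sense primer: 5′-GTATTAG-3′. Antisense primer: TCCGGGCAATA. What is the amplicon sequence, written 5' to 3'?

5'-GTATTAGCGATGTAGATCAGCGGGACCGTATAATATTGCCCGGA-3'

Scanning the template, GTATTAG occurs at positions 105–111; this primer anneals to the bottom strand there with its 3' end pointing downstream.
Reverse complement of the reverse primer: TATTGCCCGGA. This occurs on the top strand at positions 138–148.
The product is the template from position 105 through 148 (44 bp).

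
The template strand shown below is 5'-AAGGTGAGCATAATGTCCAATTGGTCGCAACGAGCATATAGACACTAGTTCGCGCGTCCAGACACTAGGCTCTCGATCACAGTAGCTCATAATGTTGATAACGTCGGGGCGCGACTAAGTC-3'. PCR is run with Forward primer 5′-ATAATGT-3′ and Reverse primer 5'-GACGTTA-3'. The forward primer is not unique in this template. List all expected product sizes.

96 bp, 17 bp

The forward primer ATAATGT matches the top strand at positions 10–16, 89–95.
The reverse primer's reverse complement is TAACGTC, matching at positions 99–105.
Each forward site pairs with the reverse site to give a product ending at position 105: sizes 96, 17 bp.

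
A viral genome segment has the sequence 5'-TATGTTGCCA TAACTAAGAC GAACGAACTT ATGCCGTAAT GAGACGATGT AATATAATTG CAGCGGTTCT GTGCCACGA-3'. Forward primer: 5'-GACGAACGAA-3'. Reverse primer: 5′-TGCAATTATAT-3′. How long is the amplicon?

45 bp

Forward primer GACGAACGAA is found on the top strand at positions 18–27.
Reverse complement of the reverse primer: ATATAATTGCA. This occurs on the top strand at positions 52–62.
Amplicon spans positions 18–62: 45 bp.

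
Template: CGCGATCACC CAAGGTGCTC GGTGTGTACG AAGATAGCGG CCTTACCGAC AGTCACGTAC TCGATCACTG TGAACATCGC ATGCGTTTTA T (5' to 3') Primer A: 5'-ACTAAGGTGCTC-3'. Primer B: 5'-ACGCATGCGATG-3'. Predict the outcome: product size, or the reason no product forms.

Primer A (ACTAAGGTGCTC) does not match the top strand, and its reverse complement GAGCACCTTAGT does not match either.
With no annealing site for primer A, no amplification occurs.

No product — primer A has no binding site in the template.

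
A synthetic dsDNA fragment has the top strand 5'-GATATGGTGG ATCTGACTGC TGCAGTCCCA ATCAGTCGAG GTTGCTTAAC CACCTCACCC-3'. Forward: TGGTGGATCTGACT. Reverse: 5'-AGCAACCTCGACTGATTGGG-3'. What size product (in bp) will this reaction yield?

42 bp

Scanning the template, TGGTGGATCTGACT occurs at positions 5–18; this primer anneals to the bottom strand there with its 3' end pointing downstream.
Taking the reverse complement of AGCAACCTCGACTGATTGGG gives CCCAATCAGTCGAGGTTGCT, found at positions 27–46 on the template; the primer anneals here to the top strand with its 3' end pointing upstream.
The product runs from position 5 to position 46, so its length is 46 − 5 + 1 = 42 bp.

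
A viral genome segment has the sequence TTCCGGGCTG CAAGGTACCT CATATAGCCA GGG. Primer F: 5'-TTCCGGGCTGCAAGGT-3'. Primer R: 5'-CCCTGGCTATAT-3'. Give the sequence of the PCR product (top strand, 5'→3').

Forward primer TTCCGGGCTGCAAGGT is found on the top strand at positions 1–16.
Taking the reverse complement of CCCTGGCTATAT gives ATATAGCCAGGG, found at positions 22–33 on the template; the primer anneals here to the top strand with its 3' end pointing upstream.
The product is the template from position 1 through 33 (33 bp).

5'-TTCCGGGCTGCAAGGTACCTCATATAGCCAGGG-3'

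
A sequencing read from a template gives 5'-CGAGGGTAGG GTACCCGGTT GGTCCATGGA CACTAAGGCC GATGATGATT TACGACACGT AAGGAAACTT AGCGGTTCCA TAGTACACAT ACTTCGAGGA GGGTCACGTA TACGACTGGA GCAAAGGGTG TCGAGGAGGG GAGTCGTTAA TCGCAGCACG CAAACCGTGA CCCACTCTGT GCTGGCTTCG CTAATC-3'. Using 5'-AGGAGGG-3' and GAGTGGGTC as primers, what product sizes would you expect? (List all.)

81 bp, 44 bp

The forward primer AGGAGGG matches the top strand at positions 97–103, 134–140.
The reverse primer's reverse complement is GACCCACTC, matching at positions 169–177.
Each forward site pairs with the reverse site to give a product ending at position 177: sizes 81, 44 bp.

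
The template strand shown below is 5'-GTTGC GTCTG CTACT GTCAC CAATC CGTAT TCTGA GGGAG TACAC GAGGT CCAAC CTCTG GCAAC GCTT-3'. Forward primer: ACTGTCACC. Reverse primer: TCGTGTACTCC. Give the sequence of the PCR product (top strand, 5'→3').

5'-ACTGTCACCAATCCGTATTCTGAGGGAGTACACGA-3'

Scanning the template, ACTGTCACC occurs at positions 13–21; this primer anneals to the bottom strand there with its 3' end pointing downstream.
The reverse primer's reverse complement is GGAGTACACGA, which matches the template at positions 37–47.
The product is the template from position 13 through 47 (35 bp).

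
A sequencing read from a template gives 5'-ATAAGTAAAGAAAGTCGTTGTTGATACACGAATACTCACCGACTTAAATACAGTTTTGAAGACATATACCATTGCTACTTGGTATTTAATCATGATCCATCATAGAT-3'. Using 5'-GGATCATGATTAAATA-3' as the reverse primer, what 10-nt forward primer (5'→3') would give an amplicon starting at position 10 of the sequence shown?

5'-GAAAGTCGTT-3'

The reverse primer's reverse complement TATTTAATCATGATCC matches the template at positions 83–98; the product starts at position 10.
The forward primer is identical to the top strand over positions 10–19: GAAAGTCGTT.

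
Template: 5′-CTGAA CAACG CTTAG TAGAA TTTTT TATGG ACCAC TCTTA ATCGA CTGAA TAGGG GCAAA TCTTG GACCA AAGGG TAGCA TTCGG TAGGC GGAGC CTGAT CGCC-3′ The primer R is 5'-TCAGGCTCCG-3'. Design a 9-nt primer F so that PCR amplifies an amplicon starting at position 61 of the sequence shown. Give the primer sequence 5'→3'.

5'-TCTTGGACC-3'

The reverse primer's reverse complement CGGAGCCTGA matches the template at positions 90–99; the product starts at position 61.
The forward primer is identical to the top strand over positions 61–69: TCTTGGACC.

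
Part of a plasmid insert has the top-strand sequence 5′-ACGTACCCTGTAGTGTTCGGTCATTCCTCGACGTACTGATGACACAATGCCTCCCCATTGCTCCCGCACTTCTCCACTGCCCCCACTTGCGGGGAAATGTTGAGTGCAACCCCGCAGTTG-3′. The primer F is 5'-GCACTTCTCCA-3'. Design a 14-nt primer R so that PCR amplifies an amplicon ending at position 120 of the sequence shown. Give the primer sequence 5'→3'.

The forward primer binds at positions 66–76; the product's 3' end on the top strand is position 120.
The reverse primer anneals to the top strand over positions 107–120, i.e. to CAACCCCGCAGTTG.
Its sequence written 5'→3' is the reverse complement: CAACTGCGGGGTTG.

5'-CAACTGCGGGGTTG-3'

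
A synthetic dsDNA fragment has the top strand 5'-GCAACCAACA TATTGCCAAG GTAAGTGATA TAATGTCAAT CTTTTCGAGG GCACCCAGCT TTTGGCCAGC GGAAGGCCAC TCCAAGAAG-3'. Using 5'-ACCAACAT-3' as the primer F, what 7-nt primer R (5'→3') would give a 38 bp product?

The forward primer binds at positions 4–11, so a 38 bp product ends at position 4 + 38 − 1 = 41.
The reverse primer anneals to the top strand over positions 35–41, i.e. to GTCAATC.
Its sequence written 5'→3' is the reverse complement: GATTGAC.

5'-GATTGAC-3'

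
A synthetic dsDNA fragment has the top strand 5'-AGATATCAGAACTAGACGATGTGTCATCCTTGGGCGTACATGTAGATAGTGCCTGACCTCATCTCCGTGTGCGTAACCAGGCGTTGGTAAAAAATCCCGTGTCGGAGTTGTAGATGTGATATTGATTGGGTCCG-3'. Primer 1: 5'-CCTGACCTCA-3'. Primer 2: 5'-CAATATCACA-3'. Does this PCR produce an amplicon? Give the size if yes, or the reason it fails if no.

Primer 1 (CCTGACCTCA) matches the top strand at positions 52–61; it acts as a forward primer.
Primer 2's reverse complement is TGTGATATTG, matching the top strand at positions 115–124; it acts as a reverse primer.
The 3' ends face each other across positions 52–124, giving a 73 bp product.

Yes — a 73 bp product.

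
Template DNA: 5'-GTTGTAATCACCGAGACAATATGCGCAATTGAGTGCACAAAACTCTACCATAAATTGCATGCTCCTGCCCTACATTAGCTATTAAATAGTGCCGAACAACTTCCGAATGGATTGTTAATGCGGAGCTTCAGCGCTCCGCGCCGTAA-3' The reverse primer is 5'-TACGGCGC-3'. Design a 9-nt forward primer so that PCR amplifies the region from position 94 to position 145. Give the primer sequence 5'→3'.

The reverse primer's reverse complement GCGCCGTA matches the template at positions 138–145; the product starts at position 94.
The forward primer is identical to the top strand over positions 94–102: GAACAACTT.

5'-GAACAACTT-3'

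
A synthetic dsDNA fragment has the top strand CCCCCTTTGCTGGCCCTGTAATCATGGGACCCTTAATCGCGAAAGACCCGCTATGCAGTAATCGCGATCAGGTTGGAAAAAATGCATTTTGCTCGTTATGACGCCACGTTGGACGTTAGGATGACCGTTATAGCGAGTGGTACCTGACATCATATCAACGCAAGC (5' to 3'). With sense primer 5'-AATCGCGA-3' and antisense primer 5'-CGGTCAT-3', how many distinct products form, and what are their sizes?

The forward primer AATCGCGA matches the top strand at positions 35–42, 60–67.
The reverse primer's reverse complement is ATGACCG, matching at positions 121–127.
Each forward site pairs with the reverse site to give a product ending at position 127: sizes 93, 68 bp.

Two products: 93 bp, 68 bp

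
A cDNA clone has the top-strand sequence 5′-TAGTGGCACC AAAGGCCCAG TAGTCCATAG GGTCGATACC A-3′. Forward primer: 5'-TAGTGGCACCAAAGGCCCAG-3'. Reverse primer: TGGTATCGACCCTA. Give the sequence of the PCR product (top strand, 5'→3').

Scanning the template, TAGTGGCACCAAAGGCCCAG occurs at positions 1–20; this primer anneals to the bottom strand there with its 3' end pointing downstream.
Taking the reverse complement of TGGTATCGACCCTA gives TAGGGTCGATACCA, found at positions 28–41 on the template; the primer anneals here to the top strand with its 3' end pointing upstream.
The product is the template from position 1 through 41 (41 bp).

5'-TAGTGGCACCAAAGGCCCAGTAGTCCATAGGGTCGATACCA-3'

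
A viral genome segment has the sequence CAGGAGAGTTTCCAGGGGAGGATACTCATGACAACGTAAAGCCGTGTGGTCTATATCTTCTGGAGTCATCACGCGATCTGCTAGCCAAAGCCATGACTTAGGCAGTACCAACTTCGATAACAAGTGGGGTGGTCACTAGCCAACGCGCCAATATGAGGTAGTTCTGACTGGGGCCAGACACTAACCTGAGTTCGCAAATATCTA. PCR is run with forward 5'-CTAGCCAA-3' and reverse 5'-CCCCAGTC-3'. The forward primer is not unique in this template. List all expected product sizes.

93 bp, 38 bp

The forward primer CTAGCCAA matches the top strand at positions 81–88, 136–143.
The reverse primer's reverse complement is GACTGGGG, matching at positions 166–173.
Each forward site pairs with the reverse site to give a product ending at position 173: sizes 93, 38 bp.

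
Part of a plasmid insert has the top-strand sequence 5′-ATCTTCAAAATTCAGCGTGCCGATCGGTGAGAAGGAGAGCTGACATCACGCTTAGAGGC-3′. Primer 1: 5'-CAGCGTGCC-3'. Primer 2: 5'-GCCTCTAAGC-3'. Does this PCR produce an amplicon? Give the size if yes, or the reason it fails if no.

Yes — a 47 bp product.

Primer 1 (CAGCGTGCC) matches the top strand at positions 13–21; it acts as a forward primer.
Primer 2's reverse complement is GCTTAGAGGC, matching the top strand at positions 50–59; it acts as a reverse primer.
The 3' ends face each other across positions 13–59, giving a 47 bp product.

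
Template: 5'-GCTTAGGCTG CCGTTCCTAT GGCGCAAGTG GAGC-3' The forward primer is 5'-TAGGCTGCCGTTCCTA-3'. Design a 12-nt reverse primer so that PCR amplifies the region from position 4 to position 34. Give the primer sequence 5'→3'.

5'-GCTCCACTTGCG-3'

The product's 3' end on the top strand is position 34.
The reverse primer anneals to the top strand over positions 23–34, i.e. to CGCAAGTGGAGC.
Its sequence written 5'→3' is the reverse complement: GCTCCACTTGCG.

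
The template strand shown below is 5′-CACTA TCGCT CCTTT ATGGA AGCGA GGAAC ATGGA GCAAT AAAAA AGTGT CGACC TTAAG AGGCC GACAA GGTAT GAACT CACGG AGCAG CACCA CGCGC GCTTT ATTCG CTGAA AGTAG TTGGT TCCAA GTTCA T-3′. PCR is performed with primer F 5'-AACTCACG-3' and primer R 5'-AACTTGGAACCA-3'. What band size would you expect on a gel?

57 bp

The forward primer matches the template at positions 77–84.
The reverse primer's reverse complement is TGGTTCCAAGTT, which matches the template at positions 122–133.
Product length = (reverse-primer end) − (forward-primer start) + 1 = 133 − 77 + 1 = 57 bp.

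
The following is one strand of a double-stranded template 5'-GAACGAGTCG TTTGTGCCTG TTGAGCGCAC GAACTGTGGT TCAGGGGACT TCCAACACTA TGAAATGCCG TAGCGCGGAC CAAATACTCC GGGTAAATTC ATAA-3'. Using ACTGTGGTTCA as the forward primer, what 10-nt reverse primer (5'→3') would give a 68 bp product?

5'-GAATTTACCC-3'

The forward primer binds at positions 33–43, so a 68 bp product ends at position 33 + 68 − 1 = 100.
The reverse primer anneals to the top strand over positions 91–100, i.e. to GGGTAAATTC.
Its sequence written 5'→3' is the reverse complement: GAATTTACCC.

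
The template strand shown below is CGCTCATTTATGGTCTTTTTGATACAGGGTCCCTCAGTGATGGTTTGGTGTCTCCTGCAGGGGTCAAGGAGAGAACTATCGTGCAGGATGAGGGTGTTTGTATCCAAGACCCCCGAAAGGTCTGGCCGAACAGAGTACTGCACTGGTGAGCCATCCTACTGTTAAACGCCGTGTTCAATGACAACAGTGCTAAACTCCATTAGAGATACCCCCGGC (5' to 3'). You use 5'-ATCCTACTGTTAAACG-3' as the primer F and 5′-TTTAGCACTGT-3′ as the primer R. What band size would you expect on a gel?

42 bp

Forward primer ATCCTACTGTTAAACG is found on the top strand at positions 153–168.
Taking the reverse complement of TTTAGCACTGT gives ACAGTGCTAAA, found at positions 184–194 on the template; the primer anneals here to the top strand with its 3' end pointing upstream.
The product runs from position 153 to position 194, so its length is 194 − 153 + 1 = 42 bp.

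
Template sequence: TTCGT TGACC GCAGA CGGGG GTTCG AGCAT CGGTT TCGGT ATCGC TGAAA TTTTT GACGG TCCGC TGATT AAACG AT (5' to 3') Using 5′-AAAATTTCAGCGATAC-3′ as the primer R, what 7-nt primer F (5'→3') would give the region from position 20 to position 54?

5'-GGTTCGA-3'

The reverse primer's reverse complement GTATCGCTGAAATTTT matches the template at positions 39–54; the product starts at position 20.
The forward primer is identical to the top strand over positions 20–26: GGTTCGA.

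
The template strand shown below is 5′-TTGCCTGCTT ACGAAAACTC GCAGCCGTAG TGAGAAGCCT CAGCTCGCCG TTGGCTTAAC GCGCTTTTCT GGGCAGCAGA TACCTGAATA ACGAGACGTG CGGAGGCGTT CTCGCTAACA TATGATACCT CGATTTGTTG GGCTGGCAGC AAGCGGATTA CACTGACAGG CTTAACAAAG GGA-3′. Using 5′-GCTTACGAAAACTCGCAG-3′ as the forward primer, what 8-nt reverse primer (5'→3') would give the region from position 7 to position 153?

5'-CTTGCTGC-3'

The product's 3' end on the top strand is position 153.
The reverse primer anneals to the top strand over positions 146–153, i.e. to GCAGCAAG.
Its sequence written 5'→3' is the reverse complement: CTTGCTGC.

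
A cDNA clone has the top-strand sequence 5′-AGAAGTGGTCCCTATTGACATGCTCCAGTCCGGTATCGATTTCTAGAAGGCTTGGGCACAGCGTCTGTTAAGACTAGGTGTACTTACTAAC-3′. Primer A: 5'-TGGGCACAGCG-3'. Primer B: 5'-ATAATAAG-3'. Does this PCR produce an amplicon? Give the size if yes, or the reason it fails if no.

Primer B (ATAATAAG) does not match the top strand, and its reverse complement CTTATTAT does not match either.
With no annealing site for primer B, no amplification occurs.

No product — primer B has no binding site in the template.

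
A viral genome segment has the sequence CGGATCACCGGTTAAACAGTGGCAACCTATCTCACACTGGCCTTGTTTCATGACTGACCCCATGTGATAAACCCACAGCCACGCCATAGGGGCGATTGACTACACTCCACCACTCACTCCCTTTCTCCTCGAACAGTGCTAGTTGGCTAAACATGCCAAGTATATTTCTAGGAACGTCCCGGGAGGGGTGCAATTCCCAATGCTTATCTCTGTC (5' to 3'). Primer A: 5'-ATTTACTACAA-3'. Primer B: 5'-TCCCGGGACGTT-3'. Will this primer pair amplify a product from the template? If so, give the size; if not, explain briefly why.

No product — primer A has no binding site in the template.

Primer A (ATTTACTACAA) does not match the top strand, and its reverse complement TTGTAGTAAAT does not match either.
With no annealing site for primer A, no amplification occurs.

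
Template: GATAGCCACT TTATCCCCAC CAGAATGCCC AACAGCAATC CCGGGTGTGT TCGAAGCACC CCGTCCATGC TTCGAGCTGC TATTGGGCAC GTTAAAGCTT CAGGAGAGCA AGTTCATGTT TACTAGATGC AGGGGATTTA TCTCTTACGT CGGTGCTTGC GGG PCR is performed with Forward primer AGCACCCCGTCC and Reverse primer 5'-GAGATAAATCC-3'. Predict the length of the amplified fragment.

90 bp

The forward primer matches the template at positions 55–66.
The reverse primer's reverse complement is GGATTTATCTC, which matches the template at positions 134–144.
Product length = (reverse-primer end) − (forward-primer start) + 1 = 144 − 55 + 1 = 90 bp.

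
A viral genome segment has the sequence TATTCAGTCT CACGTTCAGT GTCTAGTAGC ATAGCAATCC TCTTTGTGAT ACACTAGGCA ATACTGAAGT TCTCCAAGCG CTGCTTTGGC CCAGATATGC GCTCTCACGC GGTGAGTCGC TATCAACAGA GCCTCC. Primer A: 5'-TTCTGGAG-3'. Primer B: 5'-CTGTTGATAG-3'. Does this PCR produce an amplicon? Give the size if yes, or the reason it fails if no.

Primer A (TTCTGGAG) does not match the top strand, and its reverse complement CTCCAGAA does not match either.
With no annealing site for primer A, no amplification occurs.

No product — primer A has no binding site in the template.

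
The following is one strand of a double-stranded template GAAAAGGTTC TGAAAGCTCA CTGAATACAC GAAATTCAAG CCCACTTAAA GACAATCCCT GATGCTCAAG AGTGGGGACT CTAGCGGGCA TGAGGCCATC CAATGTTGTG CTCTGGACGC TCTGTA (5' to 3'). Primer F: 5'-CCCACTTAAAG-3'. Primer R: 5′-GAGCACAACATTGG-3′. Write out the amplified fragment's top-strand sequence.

Scanning the template, CCCACTTAAAG occurs at positions 41–51; this primer anneals to the bottom strand there with its 3' end pointing downstream.
Taking the reverse complement of GAGCACAACATTGG gives CCAATGTTGTGCTC, found at positions 100–113 on the template; the primer anneals here to the top strand with its 3' end pointing upstream.
The product is the template from position 41 through 113 (73 bp).

5'-CCCACTTAAAGACAATCCCTGATGCTCAAGAGTGGGGACTCTAGCGGGCATGAGGCCATCCAATGTTGTGCTC-3'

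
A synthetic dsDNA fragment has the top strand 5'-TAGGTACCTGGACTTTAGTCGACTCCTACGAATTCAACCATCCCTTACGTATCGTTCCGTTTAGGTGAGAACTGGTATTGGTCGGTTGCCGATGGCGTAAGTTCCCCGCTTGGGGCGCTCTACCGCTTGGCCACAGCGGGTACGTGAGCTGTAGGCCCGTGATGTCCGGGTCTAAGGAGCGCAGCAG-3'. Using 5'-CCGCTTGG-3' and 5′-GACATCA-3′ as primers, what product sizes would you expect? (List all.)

61 bp, 44 bp

The forward primer CCGCTTGG matches the top strand at positions 106–113, 123–130.
The reverse primer's reverse complement is TGATGTC, matching at positions 160–166.
Each forward site pairs with the reverse site to give a product ending at position 166: sizes 61, 44 bp.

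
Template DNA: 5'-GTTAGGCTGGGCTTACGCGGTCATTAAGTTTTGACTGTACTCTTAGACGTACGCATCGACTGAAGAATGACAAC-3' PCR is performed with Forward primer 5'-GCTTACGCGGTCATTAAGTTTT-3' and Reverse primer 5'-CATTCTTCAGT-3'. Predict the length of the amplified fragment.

Forward primer GCTTACGCGGTCATTAAGTTTT is found on the top strand at positions 11–32.
The reverse primer's reverse complement is ACTGAAGAATG, which matches the template at positions 59–69.
The product runs from position 11 to position 69, so its length is 69 − 11 + 1 = 59 bp.

59 bp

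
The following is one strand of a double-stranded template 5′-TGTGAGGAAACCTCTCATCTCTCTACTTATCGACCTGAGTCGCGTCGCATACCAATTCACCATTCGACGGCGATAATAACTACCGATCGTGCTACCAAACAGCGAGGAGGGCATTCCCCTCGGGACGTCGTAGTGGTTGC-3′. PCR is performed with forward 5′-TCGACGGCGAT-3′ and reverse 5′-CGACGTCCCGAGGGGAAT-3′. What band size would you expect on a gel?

67 bp

Forward primer TCGACGGCGAT is found on the top strand at positions 64–74.
Taking the reverse complement of CGACGTCCCGAGGGGAAT gives ATTCCCCTCGGGACGTCG, found at positions 113–130 on the template; the primer anneals here to the top strand with its 3' end pointing upstream.
The product runs from position 64 to position 130, so its length is 130 − 64 + 1 = 67 bp.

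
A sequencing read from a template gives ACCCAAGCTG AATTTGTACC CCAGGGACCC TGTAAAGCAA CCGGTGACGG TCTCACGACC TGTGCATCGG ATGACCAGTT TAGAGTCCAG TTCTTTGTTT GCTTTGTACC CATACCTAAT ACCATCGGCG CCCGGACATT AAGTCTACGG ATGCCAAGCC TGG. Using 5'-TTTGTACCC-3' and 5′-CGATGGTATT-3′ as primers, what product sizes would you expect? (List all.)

The forward primer TTTGTACCC matches the top strand at positions 13–21, 103–111.
The reverse primer's reverse complement is AATACCATCG, matching at positions 118–127.
Each forward site pairs with the reverse site to give a product ending at position 127: sizes 115, 25 bp.

115 bp, 25 bp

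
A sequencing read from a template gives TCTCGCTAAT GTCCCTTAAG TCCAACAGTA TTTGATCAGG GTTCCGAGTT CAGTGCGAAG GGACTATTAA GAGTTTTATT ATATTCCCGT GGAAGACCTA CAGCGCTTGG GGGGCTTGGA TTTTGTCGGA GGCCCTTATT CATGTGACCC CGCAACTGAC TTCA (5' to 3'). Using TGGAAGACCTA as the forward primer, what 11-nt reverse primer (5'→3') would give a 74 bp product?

5'-GAAGTCAGTTG-3'

The forward primer binds at positions 90–100, so a 74 bp product ends at position 90 + 74 − 1 = 163.
The reverse primer anneals to the top strand over positions 153–163, i.e. to CAACTGACTTC.
Its sequence written 5'→3' is the reverse complement: GAAGTCAGTTG.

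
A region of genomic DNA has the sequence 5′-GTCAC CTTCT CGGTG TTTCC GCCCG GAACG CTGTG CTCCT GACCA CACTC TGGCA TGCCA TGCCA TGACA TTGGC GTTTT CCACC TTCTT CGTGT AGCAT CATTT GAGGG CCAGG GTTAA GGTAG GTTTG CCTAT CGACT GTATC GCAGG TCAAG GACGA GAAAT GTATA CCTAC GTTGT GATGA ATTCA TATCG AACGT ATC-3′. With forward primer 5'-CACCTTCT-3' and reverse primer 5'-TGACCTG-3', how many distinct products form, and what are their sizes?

Two products: 151 bp, 72 bp

The forward primer CACCTTCT matches the top strand at positions 3–10, 82–89.
The reverse primer's reverse complement is CAGGTCA, matching at positions 147–153.
Each forward site pairs with the reverse site to give a product ending at position 153: sizes 151, 72 bp.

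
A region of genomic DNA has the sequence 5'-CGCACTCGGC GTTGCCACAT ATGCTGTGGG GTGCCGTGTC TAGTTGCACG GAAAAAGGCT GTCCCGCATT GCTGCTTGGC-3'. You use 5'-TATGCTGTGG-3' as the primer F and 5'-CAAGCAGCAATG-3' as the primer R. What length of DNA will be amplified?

The forward primer matches the template at positions 20–29.
Taking the reverse complement of CAAGCAGCAATG gives CATTGCTGCTTG, found at positions 67–78 on the template; the primer anneals here to the top strand with its 3' end pointing upstream.
Product length = (reverse-primer end) − (forward-primer start) + 1 = 78 − 20 + 1 = 59 bp.

59 bp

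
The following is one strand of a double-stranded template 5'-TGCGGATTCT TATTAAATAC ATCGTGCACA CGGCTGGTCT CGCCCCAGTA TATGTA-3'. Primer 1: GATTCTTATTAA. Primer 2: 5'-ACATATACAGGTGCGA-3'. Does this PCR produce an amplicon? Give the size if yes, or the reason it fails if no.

No product — primer 2 has no binding site in the template.

Primer 2 (ACATATACAGGTGCGA) does not match the top strand, and its reverse complement TCGCACCTGTATATGT does not match either.
With no annealing site for primer 2, no amplification occurs.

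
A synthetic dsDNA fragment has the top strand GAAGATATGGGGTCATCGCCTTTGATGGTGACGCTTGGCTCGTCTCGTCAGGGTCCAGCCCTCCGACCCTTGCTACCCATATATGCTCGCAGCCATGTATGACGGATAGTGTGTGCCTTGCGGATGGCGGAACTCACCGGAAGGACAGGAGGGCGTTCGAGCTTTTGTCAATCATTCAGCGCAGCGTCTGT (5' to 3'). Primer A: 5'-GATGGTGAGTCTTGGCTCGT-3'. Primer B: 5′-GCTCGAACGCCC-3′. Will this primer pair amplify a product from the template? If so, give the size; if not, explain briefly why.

No product — primer A has no binding site in the template.

Primer A (GATGGTGAGTCTTGGCTCGT) does not match the top strand, and its reverse complement ACGAGCCAAGACTCACCATC does not match either.
With no annealing site for primer A, no amplification occurs.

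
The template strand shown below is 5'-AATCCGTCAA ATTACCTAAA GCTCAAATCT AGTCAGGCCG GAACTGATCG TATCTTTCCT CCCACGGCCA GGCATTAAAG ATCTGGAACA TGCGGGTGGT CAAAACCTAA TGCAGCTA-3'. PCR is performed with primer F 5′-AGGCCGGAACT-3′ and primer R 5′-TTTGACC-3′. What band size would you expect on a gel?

70 bp

Scanning the template, AGGCCGGAACT occurs at positions 35–45; this primer anneals to the bottom strand there with its 3' end pointing downstream.
Reverse complement of the reverse primer: GGTCAAA. This occurs on the top strand at positions 98–104.
Product length = (reverse-primer end) − (forward-primer start) + 1 = 104 − 35 + 1 = 70 bp.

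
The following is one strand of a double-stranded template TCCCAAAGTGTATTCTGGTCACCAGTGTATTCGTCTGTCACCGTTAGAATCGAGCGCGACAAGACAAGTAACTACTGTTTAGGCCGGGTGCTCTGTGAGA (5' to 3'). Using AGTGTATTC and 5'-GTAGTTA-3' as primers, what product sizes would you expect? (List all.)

The forward primer AGTGTATTC matches the top strand at positions 7–15, 24–32.
The reverse primer's reverse complement is TAACTAC, matching at positions 69–75.
Each forward site pairs with the reverse site to give a product ending at position 75: sizes 69, 52 bp.

69 bp, 52 bp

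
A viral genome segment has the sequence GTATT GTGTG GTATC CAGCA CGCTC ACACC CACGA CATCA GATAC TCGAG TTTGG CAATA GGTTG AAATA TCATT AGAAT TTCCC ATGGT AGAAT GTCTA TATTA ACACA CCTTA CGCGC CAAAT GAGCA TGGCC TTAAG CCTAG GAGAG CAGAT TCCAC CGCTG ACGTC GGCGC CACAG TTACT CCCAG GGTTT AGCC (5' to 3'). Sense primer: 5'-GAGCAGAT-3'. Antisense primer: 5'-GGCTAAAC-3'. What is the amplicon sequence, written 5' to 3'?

5'-GAGCAGATTCCACCGCTGACGTCGGCGCCACAGTTACTCCCAGGGTTTAGCC-3'

Scanning the template, GAGCAGAT occurs at positions 148–155; this primer anneals to the bottom strand there with its 3' end pointing downstream.
The reverse primer's reverse complement is GTTTAGCC, which matches the template at positions 192–199.
The product is the template from position 148 through 199 (52 bp).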